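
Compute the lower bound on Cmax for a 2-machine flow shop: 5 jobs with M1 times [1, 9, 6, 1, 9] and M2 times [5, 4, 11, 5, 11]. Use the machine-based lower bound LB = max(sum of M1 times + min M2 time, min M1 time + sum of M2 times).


LB1 = sum(M1 times) + min(M2 times) = 26 + 4 = 30
LB2 = min(M1 times) + sum(M2 times) = 1 + 36 = 37
Lower bound = max(LB1, LB2) = max(30, 37) = 37

37


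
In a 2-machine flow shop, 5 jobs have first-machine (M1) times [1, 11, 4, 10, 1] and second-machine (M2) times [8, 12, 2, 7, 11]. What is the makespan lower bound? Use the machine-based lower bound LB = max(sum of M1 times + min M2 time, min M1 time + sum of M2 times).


LB1 = sum(M1 times) + min(M2 times) = 27 + 2 = 29
LB2 = min(M1 times) + sum(M2 times) = 1 + 40 = 41
Lower bound = max(LB1, LB2) = max(29, 41) = 41

41


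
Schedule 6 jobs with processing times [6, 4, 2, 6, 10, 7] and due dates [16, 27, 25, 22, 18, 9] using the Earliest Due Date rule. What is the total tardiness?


Sort by due date (EDD order): [(7, 9), (6, 16), (10, 18), (6, 22), (2, 25), (4, 27)]
Compute completion times and tardiness:
  Job 1: p=7, d=9, C=7, tardiness=max(0,7-9)=0
  Job 2: p=6, d=16, C=13, tardiness=max(0,13-16)=0
  Job 3: p=10, d=18, C=23, tardiness=max(0,23-18)=5
  Job 4: p=6, d=22, C=29, tardiness=max(0,29-22)=7
  Job 5: p=2, d=25, C=31, tardiness=max(0,31-25)=6
  Job 6: p=4, d=27, C=35, tardiness=max(0,35-27)=8
Total tardiness = 26

26


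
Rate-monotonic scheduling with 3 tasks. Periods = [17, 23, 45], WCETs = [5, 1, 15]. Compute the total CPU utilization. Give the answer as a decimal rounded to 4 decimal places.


Compute individual utilizations (exact fractions):
  Task 1: C/T = 5/17 (approx. 0.2941)
  Task 2: C/T = 1/23 (approx. 0.0435)
  Task 3: C/T = 15/45 = 1/3 (approx. 0.3333)
Total utilization U = 5/17 + 1/23 + 1/3 = 787/1173
Rounded to 4 decimal places: U = 0.6709
RM (Liu & Layland) bound for 3 tasks = 0.779763; compare with U = 787/1173 (approx. 0.670929)
U <= bound, so schedulable by RM sufficient condition.

0.6709


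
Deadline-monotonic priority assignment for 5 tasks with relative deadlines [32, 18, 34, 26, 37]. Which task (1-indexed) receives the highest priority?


Sort tasks by relative deadline (ascending):
  Task 2: deadline = 18
  Task 4: deadline = 26
  Task 1: deadline = 32
  Task 3: deadline = 34
  Task 5: deadline = 37
Priority order (highest first): [2, 4, 1, 3, 5]
Highest priority task = 2

2


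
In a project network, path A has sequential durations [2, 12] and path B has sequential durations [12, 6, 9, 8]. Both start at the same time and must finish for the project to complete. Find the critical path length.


Path A total = 2 + 12 = 14
Path B total = 12 + 6 + 9 + 8 = 35
Critical path = longest path = max(14, 35) = 35

35


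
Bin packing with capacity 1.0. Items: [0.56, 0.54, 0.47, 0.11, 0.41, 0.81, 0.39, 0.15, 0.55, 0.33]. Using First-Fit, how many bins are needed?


Place items sequentially using First-Fit:
  Item 0.56 -> new Bin 1
  Item 0.54 -> new Bin 2
  Item 0.47 -> new Bin 3
  Item 0.11 -> Bin 1 (now 0.67)
  Item 0.41 -> Bin 2 (now 0.95)
  Item 0.81 -> new Bin 4
  Item 0.39 -> Bin 3 (now 0.86)
  Item 0.15 -> Bin 1 (now 0.82)
  Item 0.55 -> new Bin 5
  Item 0.33 -> Bin 5 (now 0.88)
Total bins used = 5

5


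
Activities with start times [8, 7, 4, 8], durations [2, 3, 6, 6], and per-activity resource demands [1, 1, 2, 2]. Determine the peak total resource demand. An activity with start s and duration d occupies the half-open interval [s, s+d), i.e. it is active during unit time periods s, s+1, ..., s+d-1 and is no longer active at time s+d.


Each activity i is active on [start_i, start_i + duration_i).
Compute total resource usage per time slot:
  t=0: active resources = [], total = 0
  t=1: active resources = [], total = 0
  t=2: active resources = [], total = 0
  t=3: active resources = [], total = 0
  t=4: active resources = [2], total = 2
  t=5: active resources = [2], total = 2
  t=6: active resources = [2], total = 2
  t=7: active resources = [1, 2], total = 3
  t=8: active resources = [1, 1, 2, 2], total = 6
  t=9: active resources = [1, 1, 2, 2], total = 6
  t=10: active resources = [2], total = 2
  t=11: active resources = [2], total = 2
  t=12: active resources = [2], total = 2
  t=13: active resources = [2], total = 2
Peak resource demand = 6

6


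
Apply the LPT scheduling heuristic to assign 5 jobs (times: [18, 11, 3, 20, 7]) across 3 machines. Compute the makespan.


Sort jobs in decreasing order (LPT): [20, 18, 11, 7, 3]
Assign each job to the least loaded machine:
  Machine 1: jobs [20], load = 20
  Machine 2: jobs [18, 3], load = 21
  Machine 3: jobs [11, 7], load = 18
Makespan = max load = 21

21


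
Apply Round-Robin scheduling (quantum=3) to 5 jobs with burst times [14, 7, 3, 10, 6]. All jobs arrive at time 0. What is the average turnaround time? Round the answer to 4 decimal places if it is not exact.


Time quantum = 3
Execution trace:
  J1 runs 3 units, time = 3
  J2 runs 3 units, time = 6
  J3 runs 3 units, time = 9
  J4 runs 3 units, time = 12
  J5 runs 3 units, time = 15
  J1 runs 3 units, time = 18
  J2 runs 3 units, time = 21
  J4 runs 3 units, time = 24
  J5 runs 3 units, time = 27
  J1 runs 3 units, time = 30
  J2 runs 1 units, time = 31
  J4 runs 3 units, time = 34
  J1 runs 3 units, time = 37
  J4 runs 1 units, time = 38
  J1 runs 2 units, time = 40
Finish times: [40, 31, 9, 38, 27]
Average turnaround = 145/5 = 29.0

29.0


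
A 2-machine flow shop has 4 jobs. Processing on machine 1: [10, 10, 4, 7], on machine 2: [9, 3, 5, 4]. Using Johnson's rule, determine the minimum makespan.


Apply Johnson's rule:
  Group 1 (a <= b): [(3, 4, 5)]
  Group 2 (a > b): [(1, 10, 9), (4, 7, 4), (2, 10, 3)]
Optimal job order: [3, 1, 4, 2]
Schedule:
  Job 3: M1 done at 4, M2 done at 9
  Job 1: M1 done at 14, M2 done at 23
  Job 4: M1 done at 21, M2 done at 27
  Job 2: M1 done at 31, M2 done at 34
Makespan = 34

34


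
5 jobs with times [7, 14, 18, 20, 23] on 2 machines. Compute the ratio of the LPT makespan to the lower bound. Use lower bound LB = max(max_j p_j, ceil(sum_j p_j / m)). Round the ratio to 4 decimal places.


LPT order: [23, 20, 18, 14, 7]
Machine loads after assignment: [44, 38]
LPT makespan = 44
Lower bound = max(max_job, ceil(total/2)) = max(23, 41) = 41
Ratio = 44 / 41 = 1.0732

1.0732


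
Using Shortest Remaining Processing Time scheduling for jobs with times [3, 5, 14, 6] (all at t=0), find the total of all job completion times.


Since all jobs arrive at t=0, SRPT equals SPT ordering.
SPT order: [3, 5, 6, 14]
Completion times:
  Job 1: p=3, C=3
  Job 2: p=5, C=8
  Job 3: p=6, C=14
  Job 4: p=14, C=28
Total completion time = 3 + 8 + 14 + 28 = 53

53


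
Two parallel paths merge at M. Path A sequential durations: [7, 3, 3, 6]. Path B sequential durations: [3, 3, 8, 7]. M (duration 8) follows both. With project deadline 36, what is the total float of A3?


Forward pass: ES(A3) = sum of predecessors on chain A = 10
EF = ES + duration = 10 + 3 = 13
Backward pass: LF(M) = deadline = 36; LS(M) = 36 - 8 = 28
LF(A3) = LS(M) - sum(successors on chain A) = 28 - 6 = 22
LS = LF - duration = 22 - 3 = 19
Total float = LS - ES = 19 - 10 = 9

9


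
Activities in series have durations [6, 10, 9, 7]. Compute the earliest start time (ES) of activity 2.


Activity 2 starts after activities 1 through 1 complete.
Predecessor durations: [6]
ES = 6 = 6

6


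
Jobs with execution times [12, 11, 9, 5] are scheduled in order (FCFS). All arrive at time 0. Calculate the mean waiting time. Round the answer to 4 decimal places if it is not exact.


FCFS order (as given): [12, 11, 9, 5]
Waiting times:
  Job 1: wait = 0
  Job 2: wait = 12
  Job 3: wait = 23
  Job 4: wait = 32
Sum of waiting times = 67
Average waiting time = 67/4 = 16.75

16.75


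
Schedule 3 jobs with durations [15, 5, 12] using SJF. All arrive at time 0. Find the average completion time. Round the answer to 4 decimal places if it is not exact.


SJF order (ascending): [5, 12, 15]
Completion times:
  Job 1: burst=5, C=5
  Job 2: burst=12, C=17
  Job 3: burst=15, C=32
Average completion = 54/3 = 18.0

18.0


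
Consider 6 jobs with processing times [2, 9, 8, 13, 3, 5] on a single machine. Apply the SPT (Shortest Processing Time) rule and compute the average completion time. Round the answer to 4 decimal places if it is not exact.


Sort jobs by processing time (SPT order): [2, 3, 5, 8, 9, 13]
Compute completion times sequentially:
  Job 1: processing = 2, completes at 2
  Job 2: processing = 3, completes at 5
  Job 3: processing = 5, completes at 10
  Job 4: processing = 8, completes at 18
  Job 5: processing = 9, completes at 27
  Job 6: processing = 13, completes at 40
Sum of completion times = 102
Average completion time = 102/6 = 17.0

17.0


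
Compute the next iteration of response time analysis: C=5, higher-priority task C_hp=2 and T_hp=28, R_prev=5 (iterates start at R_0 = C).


R_next = C + ceil(R_prev / T_hp) * C_hp
ceil(5 / 28) = ceil(0.1786) = 1
Interference = 1 * 2 = 2
R_next = 5 + 2 = 7

7


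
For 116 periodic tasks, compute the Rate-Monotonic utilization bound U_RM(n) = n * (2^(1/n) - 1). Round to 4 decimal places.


Compute 2^(1/116) = 1.0059932951
Subtract 1: 1.0059932951 - 1 = 0.0059932951
Multiply by n: 116 * 0.0059932951 = 0.6952222316
Round to 4 dp: 0.6952

0.6952


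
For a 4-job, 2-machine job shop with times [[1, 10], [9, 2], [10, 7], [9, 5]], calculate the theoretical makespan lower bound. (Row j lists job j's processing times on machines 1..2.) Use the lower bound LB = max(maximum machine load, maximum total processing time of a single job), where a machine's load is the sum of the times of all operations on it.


Machine loads:
  Machine 1: 1 + 9 + 10 + 9 = 29
  Machine 2: 10 + 2 + 7 + 5 = 24
Max machine load = 29
Job totals:
  Job 1: 11
  Job 2: 11
  Job 3: 17
  Job 4: 14
Max job total = 17
Lower bound = max(29, 17) = 29

29


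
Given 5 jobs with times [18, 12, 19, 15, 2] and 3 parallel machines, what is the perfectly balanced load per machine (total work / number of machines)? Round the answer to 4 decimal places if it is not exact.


Total processing time = 18 + 12 + 19 + 15 + 2 = 66
Number of machines = 3
Ideal balanced load = 66 / 3 = 22.0

22.0


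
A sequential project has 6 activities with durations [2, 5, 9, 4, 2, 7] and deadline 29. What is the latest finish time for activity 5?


LF(activity 5) = deadline - sum of successor durations
Successors: activities 6 through 6 with durations [7]
Sum of successor durations = 7
LF = 29 - 7 = 22

22


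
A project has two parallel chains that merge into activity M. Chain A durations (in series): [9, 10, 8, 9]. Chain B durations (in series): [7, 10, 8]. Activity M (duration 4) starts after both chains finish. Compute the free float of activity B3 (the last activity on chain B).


ES(B3) = sum of predecessors on chain B = 17
EF(B3) = ES + duration = 17 + 8 = 25
Successor of B3 is M. ES(M) = max(sum(A), sum(B)) = max(36, 25) = 36
Free float = ES(successor) - EF(current) = 36 - 25 = 11

11


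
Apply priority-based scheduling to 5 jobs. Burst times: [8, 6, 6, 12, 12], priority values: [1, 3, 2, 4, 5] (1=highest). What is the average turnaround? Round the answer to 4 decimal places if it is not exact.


Sort by priority (ascending = highest first):
Order: [(1, 8), (2, 6), (3, 6), (4, 12), (5, 12)]
Completion times:
  Priority 1, burst=8, C=8
  Priority 2, burst=6, C=14
  Priority 3, burst=6, C=20
  Priority 4, burst=12, C=32
  Priority 5, burst=12, C=44
Average turnaround = 118/5 = 23.6

23.6


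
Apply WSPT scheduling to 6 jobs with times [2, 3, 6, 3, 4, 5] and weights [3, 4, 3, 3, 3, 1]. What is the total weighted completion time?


Compute p/w ratios and sort ascending (WSPT): [(2, 3), (3, 4), (3, 3), (4, 3), (6, 3), (5, 1)]
Compute weighted completion times:
  Job (p=2,w=3): C=2, w*C=3*2=6
  Job (p=3,w=4): C=5, w*C=4*5=20
  Job (p=3,w=3): C=8, w*C=3*8=24
  Job (p=4,w=3): C=12, w*C=3*12=36
  Job (p=6,w=3): C=18, w*C=3*18=54
  Job (p=5,w=1): C=23, w*C=1*23=23
Total weighted completion time = 163

163


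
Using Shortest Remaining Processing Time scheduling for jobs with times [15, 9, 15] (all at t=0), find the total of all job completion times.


Since all jobs arrive at t=0, SRPT equals SPT ordering.
SPT order: [9, 15, 15]
Completion times:
  Job 1: p=9, C=9
  Job 2: p=15, C=24
  Job 3: p=15, C=39
Total completion time = 9 + 24 + 39 = 72

72


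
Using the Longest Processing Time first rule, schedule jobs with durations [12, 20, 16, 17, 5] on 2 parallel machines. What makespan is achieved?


Sort jobs in decreasing order (LPT): [20, 17, 16, 12, 5]
Assign each job to the least loaded machine:
  Machine 1: jobs [20, 12, 5], load = 37
  Machine 2: jobs [17, 16], load = 33
Makespan = max load = 37

37


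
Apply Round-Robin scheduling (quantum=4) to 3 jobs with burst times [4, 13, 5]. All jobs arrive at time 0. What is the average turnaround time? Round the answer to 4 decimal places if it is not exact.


Time quantum = 4
Execution trace:
  J1 runs 4 units, time = 4
  J2 runs 4 units, time = 8
  J3 runs 4 units, time = 12
  J2 runs 4 units, time = 16
  J3 runs 1 units, time = 17
  J2 runs 4 units, time = 21
  J2 runs 1 units, time = 22
Finish times: [4, 22, 17]
Average turnaround = 43/3 = 14.3333

14.3333


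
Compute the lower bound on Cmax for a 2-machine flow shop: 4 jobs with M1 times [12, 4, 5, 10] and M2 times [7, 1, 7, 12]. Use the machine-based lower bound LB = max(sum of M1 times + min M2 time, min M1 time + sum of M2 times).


LB1 = sum(M1 times) + min(M2 times) = 31 + 1 = 32
LB2 = min(M1 times) + sum(M2 times) = 4 + 27 = 31
Lower bound = max(LB1, LB2) = max(32, 31) = 32

32


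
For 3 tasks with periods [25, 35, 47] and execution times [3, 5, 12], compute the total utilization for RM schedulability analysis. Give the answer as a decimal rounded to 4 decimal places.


Compute individual utilizations (exact fractions):
  Task 1: C/T = 3/25 (approx. 0.12)
  Task 2: C/T = 5/35 = 1/7 (approx. 0.1429)
  Task 3: C/T = 12/47 (approx. 0.2553)
Total utilization U = 3/25 + 1/7 + 12/47 = 4262/8225
Rounded to 4 decimal places: U = 0.5182
RM (Liu & Layland) bound for 3 tasks = 0.779763; compare with U = 4262/8225 (approx. 0.518176)
U <= bound, so schedulable by RM sufficient condition.

0.5182


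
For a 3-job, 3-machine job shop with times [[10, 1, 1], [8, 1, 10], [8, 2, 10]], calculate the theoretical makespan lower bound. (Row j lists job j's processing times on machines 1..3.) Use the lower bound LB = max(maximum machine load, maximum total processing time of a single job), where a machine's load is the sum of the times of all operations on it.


Machine loads:
  Machine 1: 10 + 8 + 8 = 26
  Machine 2: 1 + 1 + 2 = 4
  Machine 3: 1 + 10 + 10 = 21
Max machine load = 26
Job totals:
  Job 1: 12
  Job 2: 19
  Job 3: 20
Max job total = 20
Lower bound = max(26, 20) = 26

26


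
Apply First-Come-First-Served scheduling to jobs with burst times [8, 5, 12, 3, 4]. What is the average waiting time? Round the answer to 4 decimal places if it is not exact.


FCFS order (as given): [8, 5, 12, 3, 4]
Waiting times:
  Job 1: wait = 0
  Job 2: wait = 8
  Job 3: wait = 13
  Job 4: wait = 25
  Job 5: wait = 28
Sum of waiting times = 74
Average waiting time = 74/5 = 14.8

14.8


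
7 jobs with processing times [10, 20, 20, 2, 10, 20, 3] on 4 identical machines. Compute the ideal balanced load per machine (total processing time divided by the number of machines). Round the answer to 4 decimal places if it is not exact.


Total processing time = 10 + 20 + 20 + 2 + 10 + 20 + 3 = 85
Number of machines = 4
Ideal balanced load = 85 / 4 = 21.25

21.25


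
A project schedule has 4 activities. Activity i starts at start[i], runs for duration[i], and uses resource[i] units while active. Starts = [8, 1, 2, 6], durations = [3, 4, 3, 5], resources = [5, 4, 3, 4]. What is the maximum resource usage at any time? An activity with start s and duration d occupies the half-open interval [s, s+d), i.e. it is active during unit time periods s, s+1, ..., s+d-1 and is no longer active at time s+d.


Each activity i is active on [start_i, start_i + duration_i).
Compute total resource usage per time slot:
  t=0: active resources = [], total = 0
  t=1: active resources = [4], total = 4
  t=2: active resources = [4, 3], total = 7
  t=3: active resources = [4, 3], total = 7
  t=4: active resources = [4, 3], total = 7
  t=5: active resources = [], total = 0
  t=6: active resources = [4], total = 4
  t=7: active resources = [4], total = 4
  t=8: active resources = [5, 4], total = 9
  t=9: active resources = [5, 4], total = 9
  t=10: active resources = [5, 4], total = 9
Peak resource demand = 9

9


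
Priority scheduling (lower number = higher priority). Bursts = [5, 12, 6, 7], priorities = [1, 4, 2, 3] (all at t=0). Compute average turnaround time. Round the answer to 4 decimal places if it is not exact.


Sort by priority (ascending = highest first):
Order: [(1, 5), (2, 6), (3, 7), (4, 12)]
Completion times:
  Priority 1, burst=5, C=5
  Priority 2, burst=6, C=11
  Priority 3, burst=7, C=18
  Priority 4, burst=12, C=30
Average turnaround = 64/4 = 16.0

16.0


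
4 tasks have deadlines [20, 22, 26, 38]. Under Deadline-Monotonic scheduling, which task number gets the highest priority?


Sort tasks by relative deadline (ascending):
  Task 1: deadline = 20
  Task 2: deadline = 22
  Task 3: deadline = 26
  Task 4: deadline = 38
Priority order (highest first): [1, 2, 3, 4]
Highest priority task = 1

1


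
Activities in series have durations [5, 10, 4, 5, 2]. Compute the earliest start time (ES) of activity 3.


Activity 3 starts after activities 1 through 2 complete.
Predecessor durations: [5, 10]
ES = 5 + 10 = 15

15


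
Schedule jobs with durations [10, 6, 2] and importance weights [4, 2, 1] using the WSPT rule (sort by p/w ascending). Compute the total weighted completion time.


Compute p/w ratios and sort ascending (WSPT): [(2, 1), (10, 4), (6, 2)]
Compute weighted completion times:
  Job (p=2,w=1): C=2, w*C=1*2=2
  Job (p=10,w=4): C=12, w*C=4*12=48
  Job (p=6,w=2): C=18, w*C=2*18=36
Total weighted completion time = 86

86


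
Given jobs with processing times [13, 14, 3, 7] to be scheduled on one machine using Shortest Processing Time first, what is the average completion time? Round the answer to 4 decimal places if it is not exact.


Sort jobs by processing time (SPT order): [3, 7, 13, 14]
Compute completion times sequentially:
  Job 1: processing = 3, completes at 3
  Job 2: processing = 7, completes at 10
  Job 3: processing = 13, completes at 23
  Job 4: processing = 14, completes at 37
Sum of completion times = 73
Average completion time = 73/4 = 18.25

18.25


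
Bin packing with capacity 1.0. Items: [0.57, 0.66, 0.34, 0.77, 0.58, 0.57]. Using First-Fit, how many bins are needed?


Place items sequentially using First-Fit:
  Item 0.57 -> new Bin 1
  Item 0.66 -> new Bin 2
  Item 0.34 -> Bin 1 (now 0.91)
  Item 0.77 -> new Bin 3
  Item 0.58 -> new Bin 4
  Item 0.57 -> new Bin 5
Total bins used = 5

5


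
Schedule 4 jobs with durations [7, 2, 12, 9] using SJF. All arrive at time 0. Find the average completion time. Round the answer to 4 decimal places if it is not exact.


SJF order (ascending): [2, 7, 9, 12]
Completion times:
  Job 1: burst=2, C=2
  Job 2: burst=7, C=9
  Job 3: burst=9, C=18
  Job 4: burst=12, C=30
Average completion = 59/4 = 14.75

14.75


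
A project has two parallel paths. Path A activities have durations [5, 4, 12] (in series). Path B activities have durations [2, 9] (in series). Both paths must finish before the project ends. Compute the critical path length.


Path A total = 5 + 4 + 12 = 21
Path B total = 2 + 9 = 11
Critical path = longest path = max(21, 11) = 21

21


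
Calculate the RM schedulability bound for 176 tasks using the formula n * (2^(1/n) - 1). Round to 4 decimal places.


Compute 2^(1/176) = 1.0039461017
Subtract 1: 1.0039461017 - 1 = 0.0039461017
Multiply by n: 176 * 0.0039461017 = 0.6945138992
Round to 4 dp: 0.6945

0.6945


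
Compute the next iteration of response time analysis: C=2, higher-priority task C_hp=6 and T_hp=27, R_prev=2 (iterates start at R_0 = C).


R_next = C + ceil(R_prev / T_hp) * C_hp
ceil(2 / 27) = ceil(0.0741) = 1
Interference = 1 * 6 = 6
R_next = 2 + 6 = 8

8


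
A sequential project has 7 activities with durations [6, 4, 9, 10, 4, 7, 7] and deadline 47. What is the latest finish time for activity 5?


LF(activity 5) = deadline - sum of successor durations
Successors: activities 6 through 7 with durations [7, 7]
Sum of successor durations = 14
LF = 47 - 14 = 33

33


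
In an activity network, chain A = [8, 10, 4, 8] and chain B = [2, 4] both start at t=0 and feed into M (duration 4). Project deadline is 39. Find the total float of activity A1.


Forward pass: ES(A1) = sum of predecessors on chain A = 0
EF = ES + duration = 0 + 8 = 8
Backward pass: LF(M) = deadline = 39; LS(M) = 39 - 4 = 35
LF(A1) = LS(M) - sum(successors on chain A) = 35 - 22 = 13
LS = LF - duration = 13 - 8 = 5
Total float = LS - ES = 5 - 0 = 5

5


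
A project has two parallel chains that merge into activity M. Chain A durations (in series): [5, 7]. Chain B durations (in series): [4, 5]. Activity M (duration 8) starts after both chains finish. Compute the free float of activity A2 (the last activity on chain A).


ES(A2) = sum of predecessors on chain A = 5
EF(A2) = ES + duration = 5 + 7 = 12
Successor of A2 is M. ES(M) = max(sum(A), sum(B)) = max(12, 9) = 12
Free float = ES(successor) - EF(current) = 12 - 12 = 0

0


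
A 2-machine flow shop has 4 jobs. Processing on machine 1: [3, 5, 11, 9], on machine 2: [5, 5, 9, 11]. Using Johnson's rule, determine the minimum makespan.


Apply Johnson's rule:
  Group 1 (a <= b): [(1, 3, 5), (2, 5, 5), (4, 9, 11)]
  Group 2 (a > b): [(3, 11, 9)]
Optimal job order: [1, 2, 4, 3]
Schedule:
  Job 1: M1 done at 3, M2 done at 8
  Job 2: M1 done at 8, M2 done at 13
  Job 4: M1 done at 17, M2 done at 28
  Job 3: M1 done at 28, M2 done at 37
Makespan = 37

37


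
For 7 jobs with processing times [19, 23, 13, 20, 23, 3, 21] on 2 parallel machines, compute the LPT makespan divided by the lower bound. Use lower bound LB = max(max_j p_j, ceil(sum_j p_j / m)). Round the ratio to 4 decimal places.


LPT order: [23, 23, 21, 20, 19, 13, 3]
Machine loads after assignment: [60, 62]
LPT makespan = 62
Lower bound = max(max_job, ceil(total/2)) = max(23, 61) = 61
Ratio = 62 / 61 = 1.0164

1.0164


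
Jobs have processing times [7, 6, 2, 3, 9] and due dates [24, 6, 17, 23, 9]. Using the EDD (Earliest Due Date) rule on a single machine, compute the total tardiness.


Sort by due date (EDD order): [(6, 6), (9, 9), (2, 17), (3, 23), (7, 24)]
Compute completion times and tardiness:
  Job 1: p=6, d=6, C=6, tardiness=max(0,6-6)=0
  Job 2: p=9, d=9, C=15, tardiness=max(0,15-9)=6
  Job 3: p=2, d=17, C=17, tardiness=max(0,17-17)=0
  Job 4: p=3, d=23, C=20, tardiness=max(0,20-23)=0
  Job 5: p=7, d=24, C=27, tardiness=max(0,27-24)=3
Total tardiness = 9

9


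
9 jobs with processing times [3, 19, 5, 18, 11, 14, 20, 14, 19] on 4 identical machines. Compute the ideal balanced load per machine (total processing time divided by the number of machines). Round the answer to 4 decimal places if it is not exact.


Total processing time = 3 + 19 + 5 + 18 + 11 + 14 + 20 + 14 + 19 = 123
Number of machines = 4
Ideal balanced load = 123 / 4 = 30.75

30.75


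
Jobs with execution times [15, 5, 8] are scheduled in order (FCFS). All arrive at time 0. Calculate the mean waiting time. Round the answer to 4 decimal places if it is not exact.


FCFS order (as given): [15, 5, 8]
Waiting times:
  Job 1: wait = 0
  Job 2: wait = 15
  Job 3: wait = 20
Sum of waiting times = 35
Average waiting time = 35/3 = 11.6667

11.6667


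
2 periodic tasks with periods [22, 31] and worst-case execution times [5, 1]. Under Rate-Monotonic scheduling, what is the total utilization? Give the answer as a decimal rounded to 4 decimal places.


Compute individual utilizations (exact fractions):
  Task 1: C/T = 5/22 (approx. 0.2273)
  Task 2: C/T = 1/31 (approx. 0.0323)
Total utilization U = 5/22 + 1/31 = 177/682
Rounded to 4 decimal places: U = 0.2595
RM (Liu & Layland) bound for 2 tasks = 0.828427; compare with U = 177/682 (approx. 0.259531)
U <= bound, so schedulable by RM sufficient condition.

0.2595


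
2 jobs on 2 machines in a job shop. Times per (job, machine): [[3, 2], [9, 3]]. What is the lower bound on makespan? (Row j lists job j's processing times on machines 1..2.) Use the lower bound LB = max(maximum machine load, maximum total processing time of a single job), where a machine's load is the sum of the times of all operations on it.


Machine loads:
  Machine 1: 3 + 9 = 12
  Machine 2: 2 + 3 = 5
Max machine load = 12
Job totals:
  Job 1: 5
  Job 2: 12
Max job total = 12
Lower bound = max(12, 12) = 12

12


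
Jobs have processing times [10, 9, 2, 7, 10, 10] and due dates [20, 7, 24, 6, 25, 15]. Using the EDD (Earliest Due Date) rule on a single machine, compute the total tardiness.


Sort by due date (EDD order): [(7, 6), (9, 7), (10, 15), (10, 20), (2, 24), (10, 25)]
Compute completion times and tardiness:
  Job 1: p=7, d=6, C=7, tardiness=max(0,7-6)=1
  Job 2: p=9, d=7, C=16, tardiness=max(0,16-7)=9
  Job 3: p=10, d=15, C=26, tardiness=max(0,26-15)=11
  Job 4: p=10, d=20, C=36, tardiness=max(0,36-20)=16
  Job 5: p=2, d=24, C=38, tardiness=max(0,38-24)=14
  Job 6: p=10, d=25, C=48, tardiness=max(0,48-25)=23
Total tardiness = 74

74


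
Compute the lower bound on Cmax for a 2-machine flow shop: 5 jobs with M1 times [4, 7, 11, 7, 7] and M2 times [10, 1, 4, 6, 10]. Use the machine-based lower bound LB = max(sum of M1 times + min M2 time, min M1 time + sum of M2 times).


LB1 = sum(M1 times) + min(M2 times) = 36 + 1 = 37
LB2 = min(M1 times) + sum(M2 times) = 4 + 31 = 35
Lower bound = max(LB1, LB2) = max(37, 35) = 37

37


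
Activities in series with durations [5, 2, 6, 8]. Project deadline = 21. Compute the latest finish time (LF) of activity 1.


LF(activity 1) = deadline - sum of successor durations
Successors: activities 2 through 4 with durations [2, 6, 8]
Sum of successor durations = 16
LF = 21 - 16 = 5

5


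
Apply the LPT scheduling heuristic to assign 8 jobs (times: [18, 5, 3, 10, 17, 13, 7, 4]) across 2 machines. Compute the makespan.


Sort jobs in decreasing order (LPT): [18, 17, 13, 10, 7, 5, 4, 3]
Assign each job to the least loaded machine:
  Machine 1: jobs [18, 10, 7, 4], load = 39
  Machine 2: jobs [17, 13, 5, 3], load = 38
Makespan = max load = 39

39


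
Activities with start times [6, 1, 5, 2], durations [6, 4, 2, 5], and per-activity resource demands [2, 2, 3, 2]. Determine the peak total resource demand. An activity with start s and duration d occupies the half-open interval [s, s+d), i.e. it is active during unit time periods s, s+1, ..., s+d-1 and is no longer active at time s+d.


Each activity i is active on [start_i, start_i + duration_i).
Compute total resource usage per time slot:
  t=0: active resources = [], total = 0
  t=1: active resources = [2], total = 2
  t=2: active resources = [2, 2], total = 4
  t=3: active resources = [2, 2], total = 4
  t=4: active resources = [2, 2], total = 4
  t=5: active resources = [3, 2], total = 5
  t=6: active resources = [2, 3, 2], total = 7
  t=7: active resources = [2], total = 2
  t=8: active resources = [2], total = 2
  t=9: active resources = [2], total = 2
  t=10: active resources = [2], total = 2
  t=11: active resources = [2], total = 2
Peak resource demand = 7

7


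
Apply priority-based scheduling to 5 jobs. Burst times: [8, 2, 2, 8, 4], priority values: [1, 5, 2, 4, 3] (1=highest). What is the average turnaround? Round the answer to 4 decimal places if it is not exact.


Sort by priority (ascending = highest first):
Order: [(1, 8), (2, 2), (3, 4), (4, 8), (5, 2)]
Completion times:
  Priority 1, burst=8, C=8
  Priority 2, burst=2, C=10
  Priority 3, burst=4, C=14
  Priority 4, burst=8, C=22
  Priority 5, burst=2, C=24
Average turnaround = 78/5 = 15.6

15.6


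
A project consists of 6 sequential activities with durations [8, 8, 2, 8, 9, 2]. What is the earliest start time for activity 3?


Activity 3 starts after activities 1 through 2 complete.
Predecessor durations: [8, 8]
ES = 8 + 8 = 16

16


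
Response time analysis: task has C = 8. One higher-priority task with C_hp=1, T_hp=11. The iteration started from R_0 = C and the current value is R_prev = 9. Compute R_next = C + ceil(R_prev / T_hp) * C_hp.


R_next = C + ceil(R_prev / T_hp) * C_hp
ceil(9 / 11) = ceil(0.8182) = 1
Interference = 1 * 1 = 1
R_next = 8 + 1 = 9
R_next = R_prev, so the iteration has converged (response time = 9).

9


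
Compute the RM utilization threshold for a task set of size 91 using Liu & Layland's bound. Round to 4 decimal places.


Compute 2^(1/91) = 1.0076460851
Subtract 1: 1.0076460851 - 1 = 0.0076460851
Multiply by n: 91 * 0.0076460851 = 0.6957937441
Round to 4 dp: 0.6958

0.6958


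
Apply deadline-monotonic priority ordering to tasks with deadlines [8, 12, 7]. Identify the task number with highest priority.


Sort tasks by relative deadline (ascending):
  Task 3: deadline = 7
  Task 1: deadline = 8
  Task 2: deadline = 12
Priority order (highest first): [3, 1, 2]
Highest priority task = 3

3


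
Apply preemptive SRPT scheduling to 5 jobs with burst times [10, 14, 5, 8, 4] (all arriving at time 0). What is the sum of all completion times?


Since all jobs arrive at t=0, SRPT equals SPT ordering.
SPT order: [4, 5, 8, 10, 14]
Completion times:
  Job 1: p=4, C=4
  Job 2: p=5, C=9
  Job 3: p=8, C=17
  Job 4: p=10, C=27
  Job 5: p=14, C=41
Total completion time = 4 + 9 + 17 + 27 + 41 = 98

98


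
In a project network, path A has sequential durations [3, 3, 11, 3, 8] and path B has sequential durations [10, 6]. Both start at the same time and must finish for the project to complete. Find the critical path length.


Path A total = 3 + 3 + 11 + 3 + 8 = 28
Path B total = 10 + 6 = 16
Critical path = longest path = max(28, 16) = 28

28


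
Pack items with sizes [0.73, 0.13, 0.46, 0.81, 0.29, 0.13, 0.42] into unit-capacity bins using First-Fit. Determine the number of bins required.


Place items sequentially using First-Fit:
  Item 0.73 -> new Bin 1
  Item 0.13 -> Bin 1 (now 0.86)
  Item 0.46 -> new Bin 2
  Item 0.81 -> new Bin 3
  Item 0.29 -> Bin 2 (now 0.75)
  Item 0.13 -> Bin 1 (now 0.99)
  Item 0.42 -> new Bin 4
Total bins used = 4

4


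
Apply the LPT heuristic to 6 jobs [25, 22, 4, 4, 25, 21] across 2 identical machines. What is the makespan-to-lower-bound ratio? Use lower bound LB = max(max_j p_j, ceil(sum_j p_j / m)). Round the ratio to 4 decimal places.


LPT order: [25, 25, 22, 21, 4, 4]
Machine loads after assignment: [51, 50]
LPT makespan = 51
Lower bound = max(max_job, ceil(total/2)) = max(25, 51) = 51
Ratio = 51 / 51 = 1.0

1.0


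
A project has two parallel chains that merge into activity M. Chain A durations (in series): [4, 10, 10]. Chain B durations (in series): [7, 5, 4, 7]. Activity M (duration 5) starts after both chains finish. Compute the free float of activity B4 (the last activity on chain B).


ES(B4) = sum of predecessors on chain B = 16
EF(B4) = ES + duration = 16 + 7 = 23
Successor of B4 is M. ES(M) = max(sum(A), sum(B)) = max(24, 23) = 24
Free float = ES(successor) - EF(current) = 24 - 23 = 1

1


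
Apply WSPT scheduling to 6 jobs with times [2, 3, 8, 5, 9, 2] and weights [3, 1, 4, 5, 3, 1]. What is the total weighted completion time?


Compute p/w ratios and sort ascending (WSPT): [(2, 3), (5, 5), (8, 4), (2, 1), (3, 1), (9, 3)]
Compute weighted completion times:
  Job (p=2,w=3): C=2, w*C=3*2=6
  Job (p=5,w=5): C=7, w*C=5*7=35
  Job (p=8,w=4): C=15, w*C=4*15=60
  Job (p=2,w=1): C=17, w*C=1*17=17
  Job (p=3,w=1): C=20, w*C=1*20=20
  Job (p=9,w=3): C=29, w*C=3*29=87
Total weighted completion time = 225

225


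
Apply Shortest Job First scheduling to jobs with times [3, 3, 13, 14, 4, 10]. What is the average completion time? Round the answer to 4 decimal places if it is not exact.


SJF order (ascending): [3, 3, 4, 10, 13, 14]
Completion times:
  Job 1: burst=3, C=3
  Job 2: burst=3, C=6
  Job 3: burst=4, C=10
  Job 4: burst=10, C=20
  Job 5: burst=13, C=33
  Job 6: burst=14, C=47
Average completion = 119/6 = 19.8333

19.8333


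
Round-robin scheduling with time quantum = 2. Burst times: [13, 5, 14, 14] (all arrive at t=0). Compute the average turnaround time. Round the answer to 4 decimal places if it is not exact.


Time quantum = 2
Execution trace:
  J1 runs 2 units, time = 2
  J2 runs 2 units, time = 4
  J3 runs 2 units, time = 6
  J4 runs 2 units, time = 8
  J1 runs 2 units, time = 10
  J2 runs 2 units, time = 12
  J3 runs 2 units, time = 14
  J4 runs 2 units, time = 16
  J1 runs 2 units, time = 18
  J2 runs 1 units, time = 19
  J3 runs 2 units, time = 21
  J4 runs 2 units, time = 23
  J1 runs 2 units, time = 25
  J3 runs 2 units, time = 27
  J4 runs 2 units, time = 29
  J1 runs 2 units, time = 31
  J3 runs 2 units, time = 33
  J4 runs 2 units, time = 35
  J1 runs 2 units, time = 37
  J3 runs 2 units, time = 39
  J4 runs 2 units, time = 41
  J1 runs 1 units, time = 42
  J3 runs 2 units, time = 44
  J4 runs 2 units, time = 46
Finish times: [42, 19, 44, 46]
Average turnaround = 151/4 = 37.75

37.75


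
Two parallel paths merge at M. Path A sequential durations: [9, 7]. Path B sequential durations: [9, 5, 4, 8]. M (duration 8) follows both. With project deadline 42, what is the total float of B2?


Forward pass: ES(B2) = sum of predecessors on chain B = 9
EF = ES + duration = 9 + 5 = 14
Backward pass: LF(M) = deadline = 42; LS(M) = 42 - 8 = 34
LF(B2) = LS(M) - sum(successors on chain B) = 34 - 12 = 22
LS = LF - duration = 22 - 5 = 17
Total float = LS - ES = 17 - 9 = 8

8


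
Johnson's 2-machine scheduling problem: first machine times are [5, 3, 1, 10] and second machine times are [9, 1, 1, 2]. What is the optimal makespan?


Apply Johnson's rule:
  Group 1 (a <= b): [(3, 1, 1), (1, 5, 9)]
  Group 2 (a > b): [(4, 10, 2), (2, 3, 1)]
Optimal job order: [3, 1, 4, 2]
Schedule:
  Job 3: M1 done at 1, M2 done at 2
  Job 1: M1 done at 6, M2 done at 15
  Job 4: M1 done at 16, M2 done at 18
  Job 2: M1 done at 19, M2 done at 20
Makespan = 20

20


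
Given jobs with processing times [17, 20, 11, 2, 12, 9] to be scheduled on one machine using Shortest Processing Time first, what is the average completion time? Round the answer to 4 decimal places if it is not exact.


Sort jobs by processing time (SPT order): [2, 9, 11, 12, 17, 20]
Compute completion times sequentially:
  Job 1: processing = 2, completes at 2
  Job 2: processing = 9, completes at 11
  Job 3: processing = 11, completes at 22
  Job 4: processing = 12, completes at 34
  Job 5: processing = 17, completes at 51
  Job 6: processing = 20, completes at 71
Sum of completion times = 191
Average completion time = 191/6 = 31.8333

31.8333


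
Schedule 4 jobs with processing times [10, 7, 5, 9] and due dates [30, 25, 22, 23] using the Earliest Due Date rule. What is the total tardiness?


Sort by due date (EDD order): [(5, 22), (9, 23), (7, 25), (10, 30)]
Compute completion times and tardiness:
  Job 1: p=5, d=22, C=5, tardiness=max(0,5-22)=0
  Job 2: p=9, d=23, C=14, tardiness=max(0,14-23)=0
  Job 3: p=7, d=25, C=21, tardiness=max(0,21-25)=0
  Job 4: p=10, d=30, C=31, tardiness=max(0,31-30)=1
Total tardiness = 1

1


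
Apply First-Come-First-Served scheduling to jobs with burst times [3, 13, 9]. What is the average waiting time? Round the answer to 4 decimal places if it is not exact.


FCFS order (as given): [3, 13, 9]
Waiting times:
  Job 1: wait = 0
  Job 2: wait = 3
  Job 3: wait = 16
Sum of waiting times = 19
Average waiting time = 19/3 = 6.3333

6.3333


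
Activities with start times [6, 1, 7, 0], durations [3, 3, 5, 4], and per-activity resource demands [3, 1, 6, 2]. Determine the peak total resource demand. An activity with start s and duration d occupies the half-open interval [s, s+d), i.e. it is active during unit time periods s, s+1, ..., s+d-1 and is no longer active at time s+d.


Each activity i is active on [start_i, start_i + duration_i).
Compute total resource usage per time slot:
  t=0: active resources = [2], total = 2
  t=1: active resources = [1, 2], total = 3
  t=2: active resources = [1, 2], total = 3
  t=3: active resources = [1, 2], total = 3
  t=4: active resources = [], total = 0
  t=5: active resources = [], total = 0
  t=6: active resources = [3], total = 3
  t=7: active resources = [3, 6], total = 9
  t=8: active resources = [3, 6], total = 9
  t=9: active resources = [6], total = 6
  t=10: active resources = [6], total = 6
  t=11: active resources = [6], total = 6
Peak resource demand = 9

9


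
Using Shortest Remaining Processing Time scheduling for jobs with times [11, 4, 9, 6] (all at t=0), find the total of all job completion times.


Since all jobs arrive at t=0, SRPT equals SPT ordering.
SPT order: [4, 6, 9, 11]
Completion times:
  Job 1: p=4, C=4
  Job 2: p=6, C=10
  Job 3: p=9, C=19
  Job 4: p=11, C=30
Total completion time = 4 + 10 + 19 + 30 = 63

63


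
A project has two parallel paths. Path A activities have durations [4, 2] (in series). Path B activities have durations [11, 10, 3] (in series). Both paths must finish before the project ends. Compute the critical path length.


Path A total = 4 + 2 = 6
Path B total = 11 + 10 + 3 = 24
Critical path = longest path = max(6, 24) = 24

24


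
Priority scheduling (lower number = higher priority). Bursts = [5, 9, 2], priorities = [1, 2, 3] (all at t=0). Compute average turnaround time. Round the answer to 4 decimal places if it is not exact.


Sort by priority (ascending = highest first):
Order: [(1, 5), (2, 9), (3, 2)]
Completion times:
  Priority 1, burst=5, C=5
  Priority 2, burst=9, C=14
  Priority 3, burst=2, C=16
Average turnaround = 35/3 = 11.6667

11.6667


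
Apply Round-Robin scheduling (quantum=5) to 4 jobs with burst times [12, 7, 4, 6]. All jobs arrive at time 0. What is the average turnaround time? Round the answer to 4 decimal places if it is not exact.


Time quantum = 5
Execution trace:
  J1 runs 5 units, time = 5
  J2 runs 5 units, time = 10
  J3 runs 4 units, time = 14
  J4 runs 5 units, time = 19
  J1 runs 5 units, time = 24
  J2 runs 2 units, time = 26
  J4 runs 1 units, time = 27
  J1 runs 2 units, time = 29
Finish times: [29, 26, 14, 27]
Average turnaround = 96/4 = 24.0

24.0


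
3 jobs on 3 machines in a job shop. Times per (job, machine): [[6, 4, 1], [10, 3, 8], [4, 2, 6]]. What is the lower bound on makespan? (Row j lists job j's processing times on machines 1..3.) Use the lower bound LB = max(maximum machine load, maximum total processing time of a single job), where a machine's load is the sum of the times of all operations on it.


Machine loads:
  Machine 1: 6 + 10 + 4 = 20
  Machine 2: 4 + 3 + 2 = 9
  Machine 3: 1 + 8 + 6 = 15
Max machine load = 20
Job totals:
  Job 1: 11
  Job 2: 21
  Job 3: 12
Max job total = 21
Lower bound = max(20, 21) = 21

21


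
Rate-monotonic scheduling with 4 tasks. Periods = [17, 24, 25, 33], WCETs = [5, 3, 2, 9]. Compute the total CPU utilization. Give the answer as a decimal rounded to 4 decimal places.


Compute individual utilizations (exact fractions):
  Task 1: C/T = 5/17 (approx. 0.2941)
  Task 2: C/T = 3/24 = 1/8 (approx. 0.125)
  Task 3: C/T = 2/25 (approx. 0.08)
  Task 4: C/T = 9/33 = 3/11 (approx. 0.2727)
Total utilization U = 5/17 + 1/8 + 2/25 + 3/11 = 28867/37400
Rounded to 4 decimal places: U = 0.7718
RM (Liu & Layland) bound for 4 tasks = 0.756828; compare with U = 28867/37400 (approx. 0.771845)
bound < U <= 1, so the RM sufficient condition is not met (inconclusive; an exact test such as response-time analysis is needed).

0.7718


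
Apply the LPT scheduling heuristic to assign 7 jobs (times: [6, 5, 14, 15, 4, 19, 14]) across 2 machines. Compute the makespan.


Sort jobs in decreasing order (LPT): [19, 15, 14, 14, 6, 5, 4]
Assign each job to the least loaded machine:
  Machine 1: jobs [19, 14, 5], load = 38
  Machine 2: jobs [15, 14, 6, 4], load = 39
Makespan = max load = 39

39
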